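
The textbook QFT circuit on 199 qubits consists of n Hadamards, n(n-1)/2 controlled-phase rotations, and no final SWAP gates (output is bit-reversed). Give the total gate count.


Hadamard gates: 199
Controlled rotations: n*(n-1)/2 = 199*198/2 = 19701
SWAP gates: 0 (omitted)
Total = 199 + 19701
= 19900

19900


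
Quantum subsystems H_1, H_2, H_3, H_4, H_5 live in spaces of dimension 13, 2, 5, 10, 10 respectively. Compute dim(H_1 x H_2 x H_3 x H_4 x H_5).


dim(H_1 x H_2 x H_3 x H_4 x H_5) = 13 * 2 * 5 * 10 * 10
= 26 * 5 * 10 * 10
= 130 * 10 * 10
= 1300 * 10
= 13000

13000


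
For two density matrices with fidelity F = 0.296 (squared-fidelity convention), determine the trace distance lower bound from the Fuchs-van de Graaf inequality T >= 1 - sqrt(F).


Fuchs-van de Graaf (squared-fidelity convention): 1 - sqrt(F) <= T <= sqrt(1 - F).
Lower bound: T >= 1 - sqrt(F)
sqrt(F) = sqrt(0.296) = 0.5441
T >= 1 - 0.5441
T >= 0.4559

0.4559


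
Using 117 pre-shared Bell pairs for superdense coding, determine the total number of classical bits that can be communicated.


Superdense coding allows 2 classical bits per shared entangled pair.
117 pair(s) -> 2 * 117 = 234 classical bits

234


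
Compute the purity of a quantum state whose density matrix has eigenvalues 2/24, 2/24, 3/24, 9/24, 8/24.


tr(rho^2) = sum of eigenvalues squared
= (2/24)^2 + (2/24)^2 + (3/24)^2 + (9/24)^2 + (8/24)^2
= (4 + 4 + 9 + 81 + 64) / 576
= 162/576
= 0.2812

0.2812


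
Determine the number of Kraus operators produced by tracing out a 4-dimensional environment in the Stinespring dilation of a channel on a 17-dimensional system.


Tracing out the environment in an orthonormal basis {|i>_E} gives Kraus operators K_i = <i|_E U |0>_E.
Number of Kraus operators = dim(H_env) = d_env
= 4

4


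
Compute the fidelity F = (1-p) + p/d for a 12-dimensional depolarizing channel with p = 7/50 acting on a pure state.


F = (1-p) + p/d
= (1 - 0.1400) + 0.1400/12
= 0.8600 + 0.0117
= 0.8717

0.8717


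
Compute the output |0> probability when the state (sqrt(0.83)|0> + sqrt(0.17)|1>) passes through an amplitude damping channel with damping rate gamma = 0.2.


For amplitude damping with parameter gamma on state sqrt(a)|0> + sqrt(b)|1>:
alpha^2 = 0.83, beta^2 = 0.17
P(|0>) = alpha^2 + gamma * beta^2
= 0.83 + 0.2 * 0.17
= 0.83 + 0.0340
= 0.8640

0.8640


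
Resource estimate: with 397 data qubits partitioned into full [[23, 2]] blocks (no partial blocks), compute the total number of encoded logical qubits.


Each code block uses 23 physical qubits for 2 logical qubit(s).
Number of complete blocks = floor(397 / 23) = 17
Logical qubits = 17 * 2
= 34

34


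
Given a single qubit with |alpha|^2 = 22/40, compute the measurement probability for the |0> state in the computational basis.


|alpha|^2 = 22/40 = 0.5500
|beta|^2 = 1 - 22/40 = 18/40 = 0.4500
P(|0>) = |alpha|^2 = 0.5500

0.5500


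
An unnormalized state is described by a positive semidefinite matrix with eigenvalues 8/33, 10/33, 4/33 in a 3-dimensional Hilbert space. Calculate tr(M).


tr(M) = sum of eigenvalues
= 8/33 + 10/33 + 4/33
= 22/33
= 0.6667

0.6667


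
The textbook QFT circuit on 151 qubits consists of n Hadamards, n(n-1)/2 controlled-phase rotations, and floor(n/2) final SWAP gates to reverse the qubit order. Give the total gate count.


Hadamard gates: 151
Controlled rotations: n*(n-1)/2 = 151*150/2 = 11325
SWAP gates: floor(n/2) = floor(151/2) = 75
Total = 151 + 11325 + 75
= 11551

11551


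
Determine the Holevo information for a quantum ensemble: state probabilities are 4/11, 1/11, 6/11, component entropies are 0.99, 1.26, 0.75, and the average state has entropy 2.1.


chi = S(rho) - sum_i p_i * S(rho_i)
Weighted entropy = 4/11 * 0.99 + 1/11 * 1.26 + 6/11 * 0.75
= 0.8836
chi = 2.1 - 0.8836
= 1.2164

1.2164


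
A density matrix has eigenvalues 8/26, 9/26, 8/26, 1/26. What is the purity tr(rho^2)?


tr(rho^2) = sum of eigenvalues squared
= (8/26)^2 + (9/26)^2 + (8/26)^2 + (1/26)^2
= (64 + 81 + 64 + 1) / 676
= 210/676
= 0.3107

0.3107


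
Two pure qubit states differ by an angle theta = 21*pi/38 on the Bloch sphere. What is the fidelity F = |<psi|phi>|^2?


For states separated by angle theta on Bloch sphere:
F = cos^2(theta/2)
theta = 21*pi/38 = 1.7361
theta/2 = 0.8681
cos(theta/2) = 0.6463
F = 0.4177

0.4177


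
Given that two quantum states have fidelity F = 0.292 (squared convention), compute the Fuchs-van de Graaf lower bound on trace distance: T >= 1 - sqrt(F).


Fuchs-van de Graaf (squared-fidelity convention): 1 - sqrt(F) <= T <= sqrt(1 - F).
Lower bound: T >= 1 - sqrt(F)
sqrt(F) = sqrt(0.292) = 0.5404
T >= 1 - 0.5404
T >= 0.4596

0.4596


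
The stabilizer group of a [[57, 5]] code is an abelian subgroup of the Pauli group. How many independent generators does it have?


For an [[n,k]] stabilizer code:
Number of stabilizer generators = n - k
= 57 - 5
= 52

52


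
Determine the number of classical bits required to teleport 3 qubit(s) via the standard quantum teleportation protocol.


Quantum teleportation requires 2 classical bits per qubit teleported.
3 qubit(s) -> 2 * 3 = 6 classical bits

6


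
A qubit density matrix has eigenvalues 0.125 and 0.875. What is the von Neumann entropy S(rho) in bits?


S = -p*log2(p) - (1-p)*log2(1-p)
p = 0.1250, 1-p = 0.8750
= -0.1250 * log2(0.1250) - 0.8750 * log2(0.8750)
= -(-0.3750) - (-0.1686)
= 0.5436

0.5436


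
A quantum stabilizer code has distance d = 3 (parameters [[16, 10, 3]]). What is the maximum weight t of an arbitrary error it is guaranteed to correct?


Code parameters: [[16, 10, 3]], distance d = 3.
Number of correctable errors = floor((d-1)/2)
= floor((3 - 1)/2)
= floor(2/2)
= 1

1


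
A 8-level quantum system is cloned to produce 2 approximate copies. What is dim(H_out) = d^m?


Output space = H^(tensor 2) where dim(H) = 8
dim = 8^2
= 64

64


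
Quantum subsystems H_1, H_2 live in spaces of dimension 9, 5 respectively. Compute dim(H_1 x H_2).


dim(H_1 x H_2) = 9 * 5
= 45

45


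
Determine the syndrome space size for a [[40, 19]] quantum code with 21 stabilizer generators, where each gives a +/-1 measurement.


Each stabilizer generator gives a binary (+1 or -1) measurement outcome.
With 21 independent generators:
Total syndromes = 2^21
= 2097152

2097152


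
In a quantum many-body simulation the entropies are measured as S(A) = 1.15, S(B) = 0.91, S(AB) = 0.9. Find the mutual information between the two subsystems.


I(A:B) = S(A) + S(B) - S(AB)
= 1.15 + 0.91 - 0.9
= 1.1600

1.1600


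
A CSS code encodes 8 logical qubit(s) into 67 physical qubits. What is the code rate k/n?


Code rate R = k/n
= 8/67
= 0.1194

0.1194


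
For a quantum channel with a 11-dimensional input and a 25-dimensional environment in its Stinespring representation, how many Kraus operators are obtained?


Tracing out the environment in an orthonormal basis {|i>_E} gives Kraus operators K_i = <i|_E U |0>_E.
Number of Kraus operators = dim(H_env) = d_env
= 25

25


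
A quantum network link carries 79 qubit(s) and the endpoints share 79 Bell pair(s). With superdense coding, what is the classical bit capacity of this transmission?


Superdense coding allows 2 classical bits per shared entangled pair.
79 pair(s) -> 2 * 79 = 158 classical bits

158


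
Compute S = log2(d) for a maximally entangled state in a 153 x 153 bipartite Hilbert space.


For a maximally entangled state in d x d:
S = log2(d) = log2(153)
= 7.2574

7.2574


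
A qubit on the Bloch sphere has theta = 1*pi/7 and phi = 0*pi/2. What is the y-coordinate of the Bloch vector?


theta = 0.4488, phi = 0.0000
r_y = sin(theta)*sin(phi) = 0.4339 * 0.0000
r_y = 0.0000

0.0000


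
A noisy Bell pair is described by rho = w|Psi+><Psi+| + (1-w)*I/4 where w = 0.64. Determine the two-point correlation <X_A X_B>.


|Psi+> = (|01> + |10>)/sqrt(2)
For the pure Bell state, <X_A X_B> = +1 (Bell-state Pauli correlator).
The maximally-mixed part I/4 has tr(I/4 * P tensor P) = 0 for any traceless Pauli P.
So <X_A X_B>_rho = w * (+1) + (1 - w) * 0
= 0.64 * (+1)
= 0.6400

0.6400


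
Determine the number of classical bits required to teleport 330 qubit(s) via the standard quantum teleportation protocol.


Quantum teleportation requires 2 classical bits per qubit teleported.
330 qubit(s) -> 2 * 330 = 660 classical bits

660


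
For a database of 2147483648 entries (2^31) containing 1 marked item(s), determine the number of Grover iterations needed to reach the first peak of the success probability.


After j Grover iterations the success probability is P(j) = sin^2((2j+1)*theta), where sin(theta) = sqrt(k/N).
N = 2^31 = 2147483648, k = 1
sin(theta) = sqrt(k/N) = 2.157918644e-05
theta = arcsin(sqrt(k/N)) = 2.157918644e-05 rad
P(j) reaches its first maximum when (2j+1)*theta is as close as possible to pi/2, i.e. j = round(pi/(4*theta) - 1/2).
pi/(4*theta) - 1/2 = 36395.5970
(For comparison, the common estimate pi/4 * sqrt(N/k) = 36396.0970; the exact maximiser is used here.)
Optimal iterations = 36396

36396


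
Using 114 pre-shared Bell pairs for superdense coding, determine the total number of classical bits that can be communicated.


Superdense coding allows 2 classical bits per shared entangled pair.
114 pair(s) -> 2 * 114 = 228 classical bits

228


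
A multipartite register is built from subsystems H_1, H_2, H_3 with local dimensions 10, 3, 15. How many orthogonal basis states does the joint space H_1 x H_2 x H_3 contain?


dim(H_1 x H_2 x H_3) = 10 * 3 * 15
= 30 * 15
= 450

450


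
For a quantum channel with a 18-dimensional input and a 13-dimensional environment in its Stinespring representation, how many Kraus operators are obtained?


Tracing out the environment in an orthonormal basis {|i>_E} gives Kraus operators K_i = <i|_E U |0>_E.
Number of Kraus operators = dim(H_env) = d_env
= 13

13


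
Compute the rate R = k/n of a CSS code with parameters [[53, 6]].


Code rate R = k/n
= 6/53
= 0.1132

0.1132


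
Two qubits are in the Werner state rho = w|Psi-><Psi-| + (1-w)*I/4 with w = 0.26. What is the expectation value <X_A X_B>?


|Psi-> = (|01> - |10>)/sqrt(2)
For the pure Bell state, <X_A X_B> = -1 (Bell-state Pauli correlator).
The maximally-mixed part I/4 has tr(I/4 * P tensor P) = 0 for any traceless Pauli P.
So <X_A X_B>_rho = w * (-1) + (1 - w) * 0
= 0.26 * (-1)
= -0.2600

-0.2600


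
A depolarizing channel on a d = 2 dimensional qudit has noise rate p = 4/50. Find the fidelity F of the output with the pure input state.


F = (1-p) + p/d
= (1 - 0.0800) + 0.0800/2
= 0.9200 + 0.0400
= 0.9600

0.9600


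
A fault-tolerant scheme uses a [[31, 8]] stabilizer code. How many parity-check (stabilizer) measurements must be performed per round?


For an [[n,k]] stabilizer code:
Number of stabilizer generators = n - k
= 31 - 8
= 23

23


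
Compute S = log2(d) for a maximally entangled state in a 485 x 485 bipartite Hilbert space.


For a maximally entangled state in d x d:
S = log2(d) = log2(485)
= 8.9218

8.9218


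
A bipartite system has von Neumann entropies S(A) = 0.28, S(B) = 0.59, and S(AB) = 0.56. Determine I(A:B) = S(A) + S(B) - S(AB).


I(A:B) = S(A) + S(B) - S(AB)
= 0.28 + 0.59 - 0.56
= 0.3100

0.3100


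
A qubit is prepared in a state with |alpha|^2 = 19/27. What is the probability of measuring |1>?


|alpha|^2 = 19/27 = 0.7037
|beta|^2 = 1 - 19/27 = 8/27 = 0.2963
P(|1>) = |beta|^2 = 0.2963

0.2963


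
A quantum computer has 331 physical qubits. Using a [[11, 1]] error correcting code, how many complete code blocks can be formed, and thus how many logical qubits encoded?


Each code block uses 11 physical qubits for 1 logical qubit(s).
Number of complete blocks = floor(331 / 11) = 30
Logical qubits = 30 * 1
= 30

30


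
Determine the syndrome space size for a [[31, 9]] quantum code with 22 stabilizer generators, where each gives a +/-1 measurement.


Each stabilizer generator gives a binary (+1 or -1) measurement outcome.
With 22 independent generators:
Total syndromes = 2^22
= 4194304

4194304


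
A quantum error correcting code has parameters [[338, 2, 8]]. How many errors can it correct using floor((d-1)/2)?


Code parameters: [[338, 2, 8]], distance d = 8.
Number of correctable errors = floor((d-1)/2)
= floor((8 - 1)/2)
= floor(7/2)
= 3

3


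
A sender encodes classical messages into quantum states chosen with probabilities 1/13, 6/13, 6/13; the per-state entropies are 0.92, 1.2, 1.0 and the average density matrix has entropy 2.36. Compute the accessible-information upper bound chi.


chi = S(rho) - sum_i p_i * S(rho_i)
Weighted entropy = 1/13 * 0.92 + 6/13 * 1.2 + 6/13 * 1.0
= 1.0862
chi = 2.36 - 1.0862
= 1.2738

1.2738


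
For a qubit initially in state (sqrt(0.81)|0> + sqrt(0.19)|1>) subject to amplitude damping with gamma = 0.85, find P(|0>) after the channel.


For amplitude damping with parameter gamma on state sqrt(a)|0> + sqrt(b)|1>:
alpha^2 = 0.81, beta^2 = 0.19
P(|0>) = alpha^2 + gamma * beta^2
= 0.81 + 0.85 * 0.19
= 0.81 + 0.1615
= 0.9715

0.9715


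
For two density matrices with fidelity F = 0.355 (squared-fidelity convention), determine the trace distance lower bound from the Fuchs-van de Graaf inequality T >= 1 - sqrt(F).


Fuchs-van de Graaf (squared-fidelity convention): 1 - sqrt(F) <= T <= sqrt(1 - F).
Lower bound: T >= 1 - sqrt(F)
sqrt(F) = sqrt(0.355) = 0.5958
T >= 1 - 0.5958
T >= 0.4042

0.4042


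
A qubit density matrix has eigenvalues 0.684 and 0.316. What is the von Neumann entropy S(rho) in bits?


S = -p*log2(p) - (1-p)*log2(1-p)
p = 0.6840, 1-p = 0.3160
= -0.6840 * log2(0.6840) - 0.3160 * log2(0.3160)
= -(-0.3748) - (-0.5252)
= 0.9000

0.9000


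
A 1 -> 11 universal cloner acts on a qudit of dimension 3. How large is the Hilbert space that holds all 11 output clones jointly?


Output space = H^(tensor 11) where dim(H) = 3
dim = 3^11
= 9 (after 2 factors)
= 27 (after 3 factors)
= 81 (after 4 factors)
= 243 (after 5 factors)
= 729 (after 6 factors)
= 2187 (after 7 factors)
= 6561 (after 8 factors)
= 19683 (after 9 factors)
= 59049 (after 10 factors)
= 177147 (after 11 factors)
= 177147

177147


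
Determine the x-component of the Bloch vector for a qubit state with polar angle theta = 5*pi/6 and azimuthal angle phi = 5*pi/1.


theta = 2.6180, phi = 15.7080
r_x = sin(theta)*cos(phi) = 0.5000 * -1.0000
r_x = -0.5000

-0.5000


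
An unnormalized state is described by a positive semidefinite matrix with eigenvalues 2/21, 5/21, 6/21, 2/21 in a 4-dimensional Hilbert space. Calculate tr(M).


tr(M) = sum of eigenvalues
= 2/21 + 5/21 + 6/21 + 2/21
= 15/21
= 0.7143

0.7143


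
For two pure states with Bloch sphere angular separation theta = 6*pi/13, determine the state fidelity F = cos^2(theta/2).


For states separated by angle theta on Bloch sphere:
F = cos^2(theta/2)
theta = 6*pi/13 = 1.4500
theta/2 = 0.7250
cos(theta/2) = 0.7485
F = 0.5603

0.5603


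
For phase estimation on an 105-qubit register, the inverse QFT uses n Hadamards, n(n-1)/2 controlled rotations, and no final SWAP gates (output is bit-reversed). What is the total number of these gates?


Hadamard gates: 105
Controlled rotations: n*(n-1)/2 = 105*104/2 = 5460
SWAP gates: 0 (omitted)
Total = 105 + 5460
= 5565

5565


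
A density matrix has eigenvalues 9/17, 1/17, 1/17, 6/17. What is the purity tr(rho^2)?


tr(rho^2) = sum of eigenvalues squared
= (9/17)^2 + (1/17)^2 + (1/17)^2 + (6/17)^2
= (81 + 1 + 1 + 36) / 289
= 119/289
= 0.4118

0.4118


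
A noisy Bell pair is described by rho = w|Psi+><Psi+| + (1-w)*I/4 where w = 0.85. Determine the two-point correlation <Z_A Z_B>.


|Psi+> = (|01> + |10>)/sqrt(2)
For the pure Bell state, <Z_A Z_B> = -1 (Bell-state Pauli correlator).
The maximally-mixed part I/4 has tr(I/4 * P tensor P) = 0 for any traceless Pauli P.
So <Z_A Z_B>_rho = w * (-1) + (1 - w) * 0
= 0.85 * (-1)
= -0.8500

-0.8500


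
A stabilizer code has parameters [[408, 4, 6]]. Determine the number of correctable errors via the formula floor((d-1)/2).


Code parameters: [[408, 4, 6]], distance d = 6.
Number of correctable errors = floor((d-1)/2)
= floor((6 - 1)/2)
= floor(5/2)
= 2

2


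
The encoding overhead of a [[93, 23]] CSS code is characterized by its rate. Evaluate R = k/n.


Code rate R = k/n
= 23/93
= 0.2473

0.2473


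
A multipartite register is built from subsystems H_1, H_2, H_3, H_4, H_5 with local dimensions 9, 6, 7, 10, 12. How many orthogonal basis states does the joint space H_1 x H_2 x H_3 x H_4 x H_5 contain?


dim(H_1 x H_2 x H_3 x H_4 x H_5) = 9 * 6 * 7 * 10 * 12
= 54 * 7 * 10 * 12
= 378 * 10 * 12
= 3780 * 12
= 45360

45360


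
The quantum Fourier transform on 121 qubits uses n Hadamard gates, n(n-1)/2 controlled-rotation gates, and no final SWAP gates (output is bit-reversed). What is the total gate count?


Hadamard gates: 121
Controlled rotations: n*(n-1)/2 = 121*120/2 = 7260
SWAP gates: 0 (omitted)
Total = 121 + 7260
= 7381

7381


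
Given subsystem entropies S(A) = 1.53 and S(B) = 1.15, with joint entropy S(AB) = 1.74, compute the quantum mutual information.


I(A:B) = S(A) + S(B) - S(AB)
= 1.53 + 1.15 - 1.74
= 0.9400

0.9400


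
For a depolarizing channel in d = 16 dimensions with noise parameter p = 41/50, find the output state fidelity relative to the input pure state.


F = (1-p) + p/d
= (1 - 0.8200) + 0.8200/16
= 0.1800 + 0.0512
= 0.2313

0.2313


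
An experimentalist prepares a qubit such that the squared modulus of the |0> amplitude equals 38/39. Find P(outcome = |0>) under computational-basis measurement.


|alpha|^2 = 38/39 = 0.9744
|beta|^2 = 1 - 38/39 = 1/39 = 0.0256
P(|0>) = |alpha|^2 = 0.9744

0.9744


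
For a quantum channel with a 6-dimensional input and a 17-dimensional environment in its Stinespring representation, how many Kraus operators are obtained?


Tracing out the environment in an orthonormal basis {|i>_E} gives Kraus operators K_i = <i|_E U |0>_E.
Number of Kraus operators = dim(H_env) = d_env
= 17

17


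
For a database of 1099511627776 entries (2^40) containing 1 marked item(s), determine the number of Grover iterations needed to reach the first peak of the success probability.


After j Grover iterations the success probability is P(j) = sin^2((2j+1)*theta), where sin(theta) = sqrt(k/N).
N = 2^40 = 1099511627776, k = 1
sin(theta) = sqrt(k/N) = 9.536743164e-07
theta = arcsin(sqrt(k/N)) = 9.536743164e-07 rad
P(j) reaches its first maximum when (2j+1)*theta is as close as possible to pi/2, i.e. j = round(pi/(4*theta) - 1/2).
pi/(4*theta) - 1/2 = 823549.1646
(For comparison, the common estimate pi/4 * sqrt(N/k) = 823549.6646; the exact maximiser is used here.)
Optimal iterations = 823549

823549


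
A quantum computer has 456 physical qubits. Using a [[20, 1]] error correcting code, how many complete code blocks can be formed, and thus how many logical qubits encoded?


Each code block uses 20 physical qubits for 1 logical qubit(s).
Number of complete blocks = floor(456 / 20) = 22
Logical qubits = 22 * 1
= 22

22


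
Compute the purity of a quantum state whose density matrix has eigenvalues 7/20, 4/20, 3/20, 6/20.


tr(rho^2) = sum of eigenvalues squared
= (7/20)^2 + (4/20)^2 + (3/20)^2 + (6/20)^2
= (49 + 16 + 9 + 36) / 400
= 110/400
= 0.2750

0.2750


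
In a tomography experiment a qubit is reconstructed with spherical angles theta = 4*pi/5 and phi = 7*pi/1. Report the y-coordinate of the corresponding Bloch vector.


theta = 2.5133, phi = 21.9911
r_y = sin(theta)*sin(phi) = 0.5878 * 0.0000
r_y = 0.0000

0.0000


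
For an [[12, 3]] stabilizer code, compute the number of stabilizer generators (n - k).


For an [[n,k]] stabilizer code:
Number of stabilizer generators = n - k
= 12 - 3
= 9

9


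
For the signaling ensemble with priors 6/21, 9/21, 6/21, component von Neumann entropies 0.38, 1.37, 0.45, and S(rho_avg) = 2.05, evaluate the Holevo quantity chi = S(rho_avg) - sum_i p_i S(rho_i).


chi = S(rho) - sum_i p_i * S(rho_i)
Weighted entropy = 6/21 * 0.38 + 9/21 * 1.37 + 6/21 * 0.45
= 0.8243
chi = 2.05 - 0.8243
= 1.2257

1.2257


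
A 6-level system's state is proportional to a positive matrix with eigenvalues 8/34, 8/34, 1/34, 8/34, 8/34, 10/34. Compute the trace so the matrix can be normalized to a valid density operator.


tr(M) = sum of eigenvalues
= 8/34 + 8/34 + 1/34 + 8/34 + 8/34 + 10/34
= 43/34
= 1.2647

1.2647


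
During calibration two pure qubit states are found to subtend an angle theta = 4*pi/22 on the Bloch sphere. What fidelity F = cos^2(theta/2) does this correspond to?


For states separated by angle theta on Bloch sphere:
F = cos^2(theta/2)
theta = 4*pi/22 = 0.5712
theta/2 = 0.2856
cos(theta/2) = 0.9595
F = 0.9206

0.9206


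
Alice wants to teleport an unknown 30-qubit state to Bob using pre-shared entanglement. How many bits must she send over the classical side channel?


Quantum teleportation requires 2 classical bits per qubit teleported.
30 qubit(s) -> 2 * 30 = 60 classical bits

60


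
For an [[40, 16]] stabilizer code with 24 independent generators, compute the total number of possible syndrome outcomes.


Each stabilizer generator gives a binary (+1 or -1) measurement outcome.
With 24 independent generators:
Total syndromes = 2^24
= 16777216

16777216


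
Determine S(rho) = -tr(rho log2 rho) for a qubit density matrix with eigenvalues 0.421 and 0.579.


S = -p*log2(p) - (1-p)*log2(1-p)
p = 0.4210, 1-p = 0.5790
= -0.4210 * log2(0.4210) - 0.5790 * log2(0.5790)
= -(-0.5255) - (-0.4565)
= 0.9819

0.9819


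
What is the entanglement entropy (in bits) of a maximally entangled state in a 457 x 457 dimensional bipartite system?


For a maximally entangled state in d x d:
S = log2(d) = log2(457)
= 8.8361

8.8361


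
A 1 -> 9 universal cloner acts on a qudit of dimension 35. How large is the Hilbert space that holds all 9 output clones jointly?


Output space = H^(tensor 9) where dim(H) = 35
dim = 35^9
= 1225 (after 2 factors)
= 42875 (after 3 factors)
= 1500625 (after 4 factors)
= 52521875 (after 5 factors)
= 1838265625 (after 6 factors)
= 64339296875 (after 7 factors)
= 2251875390625 (after 8 factors)
= 78815638671875 (after 9 factors)
= 78815638671875

78815638671875


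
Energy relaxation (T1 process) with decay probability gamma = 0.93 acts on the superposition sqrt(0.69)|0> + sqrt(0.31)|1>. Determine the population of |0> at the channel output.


For amplitude damping with parameter gamma on state sqrt(a)|0> + sqrt(b)|1>:
alpha^2 = 0.69, beta^2 = 0.31
P(|0>) = alpha^2 + gamma * beta^2
= 0.69 + 0.93 * 0.31
= 0.69 + 0.2883
= 0.9783

0.9783


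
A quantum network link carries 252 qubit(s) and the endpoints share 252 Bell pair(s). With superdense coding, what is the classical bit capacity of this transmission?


Superdense coding allows 2 classical bits per shared entangled pair.
252 pair(s) -> 2 * 252 = 504 classical bits

504


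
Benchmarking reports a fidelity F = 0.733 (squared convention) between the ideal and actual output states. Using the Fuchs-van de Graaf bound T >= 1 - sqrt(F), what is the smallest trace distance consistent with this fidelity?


Fuchs-van de Graaf (squared-fidelity convention): 1 - sqrt(F) <= T <= sqrt(1 - F).
Lower bound: T >= 1 - sqrt(F)
sqrt(F) = sqrt(0.733) = 0.8562
T >= 1 - 0.8562
T >= 0.1438

0.1438


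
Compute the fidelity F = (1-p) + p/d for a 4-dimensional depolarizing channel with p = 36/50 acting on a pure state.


F = (1-p) + p/d
= (1 - 0.7200) + 0.7200/4
= 0.2800 + 0.1800
= 0.4600

0.4600


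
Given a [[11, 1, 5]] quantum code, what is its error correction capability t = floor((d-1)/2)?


Code parameters: [[11, 1, 5]], distance d = 5.
Number of correctable errors = floor((d-1)/2)
= floor((5 - 1)/2)
= floor(4/2)
= 2

2


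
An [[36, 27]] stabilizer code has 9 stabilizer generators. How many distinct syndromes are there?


Each stabilizer generator gives a binary (+1 or -1) measurement outcome.
With 9 independent generators:
Total syndromes = 2^9
= 512

512


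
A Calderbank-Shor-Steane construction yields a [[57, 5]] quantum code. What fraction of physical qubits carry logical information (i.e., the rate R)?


Code rate R = k/n
= 5/57
= 0.0877

0.0877


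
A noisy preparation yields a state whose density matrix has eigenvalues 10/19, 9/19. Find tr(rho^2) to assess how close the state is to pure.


tr(rho^2) = sum of eigenvalues squared
= (10/19)^2 + (9/19)^2
= (100 + 81) / 361
= 181/361
= 0.5014

0.5014


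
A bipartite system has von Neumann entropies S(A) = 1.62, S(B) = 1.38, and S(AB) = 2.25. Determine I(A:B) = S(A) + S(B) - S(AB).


I(A:B) = S(A) + S(B) - S(AB)
= 1.62 + 1.38 - 2.25
= 0.7500

0.7500


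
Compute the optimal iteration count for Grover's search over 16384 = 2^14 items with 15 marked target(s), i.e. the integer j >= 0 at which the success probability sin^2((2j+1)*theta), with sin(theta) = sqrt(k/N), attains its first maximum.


After j Grover iterations the success probability is P(j) = sin^2((2j+1)*theta), where sin(theta) = sqrt(k/N).
N = 2^14 = 16384, k = 15
sin(theta) = sqrt(k/N) = 0.03025768239
theta = arcsin(sqrt(k/N)) = 0.03026230125 rad
P(j) reaches its first maximum when (2j+1)*theta is as close as possible to pi/2, i.e. j = round(pi/(4*theta) - 1/2).
pi/(4*theta) - 1/2 = 25.4530
(For comparison, the common estimate pi/4 * sqrt(N/k) = 25.9570; the exact maximiser is used here.)
Optimal iterations = 25

25


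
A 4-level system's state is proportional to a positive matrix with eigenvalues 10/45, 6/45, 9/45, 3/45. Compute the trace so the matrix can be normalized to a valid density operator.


tr(M) = sum of eigenvalues
= 10/45 + 6/45 + 9/45 + 3/45
= 28/45
= 0.6222

0.6222


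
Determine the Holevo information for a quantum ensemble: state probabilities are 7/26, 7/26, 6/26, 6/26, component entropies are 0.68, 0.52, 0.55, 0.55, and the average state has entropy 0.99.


chi = S(rho) - sum_i p_i * S(rho_i)
Weighted entropy = 7/26 * 0.68 + 7/26 * 0.52 + 6/26 * 0.55 + 6/26 * 0.55
= 0.5769
chi = 0.99 - 0.5769
= 0.4131

0.4131


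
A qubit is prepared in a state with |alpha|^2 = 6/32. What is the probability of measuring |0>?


|alpha|^2 = 6/32 = 0.1875
|beta|^2 = 1 - 6/32 = 26/32 = 0.8125
P(|0>) = |alpha|^2 = 0.1875

0.1875


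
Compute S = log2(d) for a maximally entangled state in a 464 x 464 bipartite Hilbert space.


For a maximally entangled state in d x d:
S = log2(d) = log2(464)
= 8.8580

8.8580


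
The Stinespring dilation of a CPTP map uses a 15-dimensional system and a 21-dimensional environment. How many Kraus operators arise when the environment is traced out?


Tracing out the environment in an orthonormal basis {|i>_E} gives Kraus operators K_i = <i|_E U |0>_E.
Number of Kraus operators = dim(H_env) = d_env
= 21

21


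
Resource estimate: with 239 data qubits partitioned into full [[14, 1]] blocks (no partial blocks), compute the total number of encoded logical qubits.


Each code block uses 14 physical qubits for 1 logical qubit(s).
Number of complete blocks = floor(239 / 14) = 17
Logical qubits = 17 * 1
= 17

17


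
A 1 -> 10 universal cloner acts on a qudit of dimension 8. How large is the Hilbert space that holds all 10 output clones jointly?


Output space = H^(tensor 10) where dim(H) = 8
dim = 8^10
= 64 (after 2 factors)
= 512 (after 3 factors)
= 4096 (after 4 factors)
= 32768 (after 5 factors)
= 262144 (after 6 factors)
= 2097152 (after 7 factors)
= 16777216 (after 8 factors)
= 134217728 (after 9 factors)
= 1073741824 (after 10 factors)
= 1073741824

1073741824


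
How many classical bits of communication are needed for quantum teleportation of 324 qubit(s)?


Quantum teleportation requires 2 classical bits per qubit teleported.
324 qubit(s) -> 2 * 324 = 648 classical bits

648


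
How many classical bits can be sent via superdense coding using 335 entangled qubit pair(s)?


Superdense coding allows 2 classical bits per shared entangled pair.
335 pair(s) -> 2 * 335 = 670 classical bits

670


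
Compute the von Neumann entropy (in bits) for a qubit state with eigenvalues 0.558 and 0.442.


S = -p*log2(p) - (1-p)*log2(1-p)
p = 0.5580, 1-p = 0.4420
= -0.5580 * log2(0.5580) - 0.4420 * log2(0.4420)
= -(-0.4696) - (-0.5206)
= 0.9903

0.9903


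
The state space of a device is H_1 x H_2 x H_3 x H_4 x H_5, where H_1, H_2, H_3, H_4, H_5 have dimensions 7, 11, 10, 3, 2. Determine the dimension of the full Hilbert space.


dim(H_1 x H_2 x H_3 x H_4 x H_5) = 7 * 11 * 10 * 3 * 2
= 77 * 10 * 3 * 2
= 770 * 3 * 2
= 2310 * 2
= 4620

4620


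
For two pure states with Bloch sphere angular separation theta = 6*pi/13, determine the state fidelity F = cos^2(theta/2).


For states separated by angle theta on Bloch sphere:
F = cos^2(theta/2)
theta = 6*pi/13 = 1.4500
theta/2 = 0.7250
cos(theta/2) = 0.7485
F = 0.5603

0.5603


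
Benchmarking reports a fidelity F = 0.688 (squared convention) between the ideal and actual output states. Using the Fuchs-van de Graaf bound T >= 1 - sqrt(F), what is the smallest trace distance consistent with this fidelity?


Fuchs-van de Graaf (squared-fidelity convention): 1 - sqrt(F) <= T <= sqrt(1 - F).
Lower bound: T >= 1 - sqrt(F)
sqrt(F) = sqrt(0.688) = 0.8295
T >= 1 - 0.8295
T >= 0.1705

0.1705


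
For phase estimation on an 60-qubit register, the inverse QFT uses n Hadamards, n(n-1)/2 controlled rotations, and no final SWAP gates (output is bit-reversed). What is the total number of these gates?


Hadamard gates: 60
Controlled rotations: n*(n-1)/2 = 60*59/2 = 1770
SWAP gates: 0 (omitted)
Total = 60 + 1770
= 1830

1830


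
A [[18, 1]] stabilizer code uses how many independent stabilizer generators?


For an [[n,k]] stabilizer code:
Number of stabilizer generators = n - k
= 18 - 1
= 17

17


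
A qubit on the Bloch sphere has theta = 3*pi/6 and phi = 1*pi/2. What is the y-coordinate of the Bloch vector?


theta = 1.5708, phi = 1.5708
r_y = sin(theta)*sin(phi) = 1.0000 * 1.0000
r_y = 1.0000

1.0000


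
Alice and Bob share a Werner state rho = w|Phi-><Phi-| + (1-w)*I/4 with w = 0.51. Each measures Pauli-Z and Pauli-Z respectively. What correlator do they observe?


|Phi-> = (|00> - |11>)/sqrt(2)
For the pure Bell state, <Z_A Z_B> = +1 (Bell-state Pauli correlator).
The maximally-mixed part I/4 has tr(I/4 * P tensor P) = 0 for any traceless Pauli P.
So <Z_A Z_B>_rho = w * (+1) + (1 - w) * 0
= 0.51 * (+1)
= 0.5100

0.5100


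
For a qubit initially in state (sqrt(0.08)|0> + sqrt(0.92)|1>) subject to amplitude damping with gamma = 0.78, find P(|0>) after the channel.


For amplitude damping with parameter gamma on state sqrt(a)|0> + sqrt(b)|1>:
alpha^2 = 0.08, beta^2 = 0.92
P(|0>) = alpha^2 + gamma * beta^2
= 0.08 + 0.78 * 0.92
= 0.08 + 0.7176
= 0.7976

0.7976


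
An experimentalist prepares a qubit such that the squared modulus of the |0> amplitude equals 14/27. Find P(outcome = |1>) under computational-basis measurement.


|alpha|^2 = 14/27 = 0.5185
|beta|^2 = 1 - 14/27 = 13/27 = 0.4815
P(|1>) = |beta|^2 = 0.4815

0.4815


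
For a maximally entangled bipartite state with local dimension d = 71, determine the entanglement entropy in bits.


For a maximally entangled state in d x d:
S = log2(d) = log2(71)
= 6.1497

6.1497


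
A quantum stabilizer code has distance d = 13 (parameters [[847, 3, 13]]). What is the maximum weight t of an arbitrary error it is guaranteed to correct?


Code parameters: [[847, 3, 13]], distance d = 13.
Number of correctable errors = floor((d-1)/2)
= floor((13 - 1)/2)
= floor(12/2)
= 6

6


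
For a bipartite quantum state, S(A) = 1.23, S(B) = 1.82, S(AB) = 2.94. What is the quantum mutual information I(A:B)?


I(A:B) = S(A) + S(B) - S(AB)
= 1.23 + 1.82 - 2.94
= 0.1100

0.1100


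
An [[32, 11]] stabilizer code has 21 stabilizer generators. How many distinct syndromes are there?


Each stabilizer generator gives a binary (+1 or -1) measurement outcome.
With 21 independent generators:
Total syndromes = 2^21
= 2097152

2097152


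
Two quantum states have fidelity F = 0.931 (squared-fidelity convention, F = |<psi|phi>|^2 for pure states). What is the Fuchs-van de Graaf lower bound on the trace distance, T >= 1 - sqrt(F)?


Fuchs-van de Graaf (squared-fidelity convention): 1 - sqrt(F) <= T <= sqrt(1 - F).
Lower bound: T >= 1 - sqrt(F)
sqrt(F) = sqrt(0.931) = 0.9649
T >= 1 - 0.9649
T >= 0.0351

0.0351


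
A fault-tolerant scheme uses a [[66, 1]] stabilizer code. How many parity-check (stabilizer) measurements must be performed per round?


For an [[n,k]] stabilizer code:
Number of stabilizer generators = n - k
= 66 - 1
= 65

65


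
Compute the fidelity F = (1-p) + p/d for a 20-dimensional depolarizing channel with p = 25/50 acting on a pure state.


F = (1-p) + p/d
= (1 - 0.5000) + 0.5000/20
= 0.5000 + 0.0250
= 0.5250

0.5250


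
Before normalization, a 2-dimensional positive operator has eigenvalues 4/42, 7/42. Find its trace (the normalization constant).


tr(M) = sum of eigenvalues
= 4/42 + 7/42
= 11/42
= 0.2619

0.2619


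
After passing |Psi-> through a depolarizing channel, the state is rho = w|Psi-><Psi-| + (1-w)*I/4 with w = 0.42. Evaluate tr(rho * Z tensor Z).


|Psi-> = (|01> - |10>)/sqrt(2)
For the pure Bell state, <Z_A Z_B> = -1 (Bell-state Pauli correlator).
The maximally-mixed part I/4 has tr(I/4 * P tensor P) = 0 for any traceless Pauli P.
So <Z_A Z_B>_rho = w * (-1) + (1 - w) * 0
= 0.42 * (-1)
= -0.4200

-0.4200


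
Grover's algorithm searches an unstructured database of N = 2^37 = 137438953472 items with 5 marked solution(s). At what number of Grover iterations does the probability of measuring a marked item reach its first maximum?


After j Grover iterations the success probability is P(j) = sin^2((2j+1)*theta), where sin(theta) = sqrt(k/N).
N = 2^37 = 137438953472, k = 5
sin(theta) = sqrt(k/N) = 6.031565972e-06
theta = arcsin(sqrt(k/N)) = 6.031565972e-06 rad
P(j) reaches its first maximum when (2j+1)*theta is as close as possible to pi/2, i.e. j = round(pi/(4*theta) - 1/2).
pi/(4*theta) - 1/2 = 130214.1353
(For comparison, the common estimate pi/4 * sqrt(N/k) = 130214.6353; the exact maximiser is used here.)
Optimal iterations = 130214

130214


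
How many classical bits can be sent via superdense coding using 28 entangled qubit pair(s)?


Superdense coding allows 2 classical bits per shared entangled pair.
28 pair(s) -> 2 * 28 = 56 classical bits

56


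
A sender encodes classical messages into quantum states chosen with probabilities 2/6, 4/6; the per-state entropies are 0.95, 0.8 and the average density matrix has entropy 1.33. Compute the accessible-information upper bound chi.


chi = S(rho) - sum_i p_i * S(rho_i)
Weighted entropy = 2/6 * 0.95 + 4/6 * 0.8
= 0.8500
chi = 1.33 - 0.8500
= 0.4800

0.4800


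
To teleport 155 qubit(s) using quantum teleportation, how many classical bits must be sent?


Quantum teleportation requires 2 classical bits per qubit teleported.
155 qubit(s) -> 2 * 155 = 310 classical bits

310


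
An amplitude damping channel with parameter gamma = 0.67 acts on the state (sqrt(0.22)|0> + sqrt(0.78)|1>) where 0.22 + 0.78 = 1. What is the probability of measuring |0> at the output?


For amplitude damping with parameter gamma on state sqrt(a)|0> + sqrt(b)|1>:
alpha^2 = 0.22, beta^2 = 0.78
P(|0>) = alpha^2 + gamma * beta^2
= 0.22 + 0.67 * 0.78
= 0.22 + 0.5226
= 0.7426

0.7426


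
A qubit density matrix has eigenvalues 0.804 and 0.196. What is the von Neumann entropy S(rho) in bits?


S = -p*log2(p) - (1-p)*log2(1-p)
p = 0.8040, 1-p = 0.1960
= -0.8040 * log2(0.8040) - 0.1960 * log2(0.1960)
= -(-0.2530) - (-0.4608)
= 0.7139

0.7139


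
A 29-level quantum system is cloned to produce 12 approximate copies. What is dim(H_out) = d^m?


Output space = H^(tensor 12) where dim(H) = 29
dim = 29^12
= 841 (after 2 factors)
= 24389 (after 3 factors)
= 707281 (after 4 factors)
= 20511149 (after 5 factors)
= 594823321 (after 6 factors)
= 17249876309 (after 7 factors)
= 500246412961 (after 8 factors)
= 14507145975869 (after 9 factors)
= 420707233300201 (after 10 factors)
= 12200509765705829 (after 11 factors)
= 353814783205469041 (after 12 factors)
= 353814783205469041

353814783205469041


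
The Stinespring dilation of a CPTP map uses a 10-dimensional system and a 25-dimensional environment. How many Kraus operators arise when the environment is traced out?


Tracing out the environment in an orthonormal basis {|i>_E} gives Kraus operators K_i = <i|_E U |0>_E.
Number of Kraus operators = dim(H_env) = d_env
= 25

25


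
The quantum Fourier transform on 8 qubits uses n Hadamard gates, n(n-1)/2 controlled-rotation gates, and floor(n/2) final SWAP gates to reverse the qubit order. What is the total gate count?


Hadamard gates: 8
Controlled rotations: n*(n-1)/2 = 8*7/2 = 28
SWAP gates: floor(n/2) = floor(8/2) = 4
Total = 8 + 28 + 4
= 40

40


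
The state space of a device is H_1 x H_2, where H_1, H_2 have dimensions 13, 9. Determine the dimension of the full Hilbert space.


dim(H_1 x H_2) = 13 * 9
= 117

117


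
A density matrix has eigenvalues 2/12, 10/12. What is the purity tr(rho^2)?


tr(rho^2) = sum of eigenvalues squared
= (2/12)^2 + (10/12)^2
= (4 + 100) / 144
= 104/144
= 0.7222

0.7222


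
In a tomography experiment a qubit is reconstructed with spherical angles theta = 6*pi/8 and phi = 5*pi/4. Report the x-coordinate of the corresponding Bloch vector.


theta = 2.3562, phi = 3.9270
r_x = sin(theta)*cos(phi) = 0.7071 * -0.7071
r_x = -0.5000

-0.5000


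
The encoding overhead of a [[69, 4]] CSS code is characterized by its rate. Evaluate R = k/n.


Code rate R = k/n
= 4/69
= 0.0580

0.0580


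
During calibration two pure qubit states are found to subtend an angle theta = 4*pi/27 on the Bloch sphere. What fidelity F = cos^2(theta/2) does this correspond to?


For states separated by angle theta on Bloch sphere:
F = cos^2(theta/2)
theta = 4*pi/27 = 0.4654
theta/2 = 0.2327
cos(theta/2) = 0.9730
F = 0.9468

0.9468


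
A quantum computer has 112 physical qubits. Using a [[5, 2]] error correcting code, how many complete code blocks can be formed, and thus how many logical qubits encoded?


Each code block uses 5 physical qubits for 2 logical qubit(s).
Number of complete blocks = floor(112 / 5) = 22
Logical qubits = 22 * 2
= 44

44


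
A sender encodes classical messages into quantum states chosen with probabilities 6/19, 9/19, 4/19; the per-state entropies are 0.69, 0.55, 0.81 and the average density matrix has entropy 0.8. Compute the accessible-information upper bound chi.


chi = S(rho) - sum_i p_i * S(rho_i)
Weighted entropy = 6/19 * 0.69 + 9/19 * 0.55 + 4/19 * 0.81
= 0.6489
chi = 0.8 - 0.6489
= 0.1511

0.1511


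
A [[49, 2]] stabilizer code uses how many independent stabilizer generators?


For an [[n,k]] stabilizer code:
Number of stabilizer generators = n - k
= 49 - 2
= 47

47


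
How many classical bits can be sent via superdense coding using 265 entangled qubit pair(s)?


Superdense coding allows 2 classical bits per shared entangled pair.
265 pair(s) -> 2 * 265 = 530 classical bits

530


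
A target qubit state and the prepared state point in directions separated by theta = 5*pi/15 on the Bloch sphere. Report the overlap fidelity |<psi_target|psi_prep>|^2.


For states separated by angle theta on Bloch sphere:
F = cos^2(theta/2)
theta = 5*pi/15 = 1.0472
theta/2 = 0.5236
cos(theta/2) = 0.8660
F = 0.7500

0.7500


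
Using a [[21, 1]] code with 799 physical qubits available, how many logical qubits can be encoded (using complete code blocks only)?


Each code block uses 21 physical qubits for 1 logical qubit(s).
Number of complete blocks = floor(799 / 21) = 38
Logical qubits = 38 * 1
= 38

38
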